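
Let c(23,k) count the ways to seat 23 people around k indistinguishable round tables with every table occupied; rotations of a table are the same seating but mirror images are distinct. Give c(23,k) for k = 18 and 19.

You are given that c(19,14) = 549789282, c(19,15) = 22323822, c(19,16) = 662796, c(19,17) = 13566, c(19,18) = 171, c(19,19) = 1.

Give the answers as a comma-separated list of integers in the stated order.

@20  (20,15):22323822·19+549789282→973941900, (20,16):662796·19+22323822→34916946, (20,17):13566·19+662796→920550, (20,18):171·19+13566→16815, (20,19):1·19+171→190
@21  (21,16):34916946·20+973941900→1672280820, (21,17):920550·20+34916946→53327946, (21,18):16815·20+920550→1256850, (21,19):190·20+16815→20615
@22  (22,17):53327946·21+1672280820→2792167686, (22,18):1256850·21+53327946→79721796, (22,19):20615·21+1256850→1689765
@23  (23,18):79721796·22+2792167686→4546047198, (23,19):1689765·22+79721796→116896626
Read c(23,18) = 4546047198, c(23,19) = 116896626.

4546047198, 116896626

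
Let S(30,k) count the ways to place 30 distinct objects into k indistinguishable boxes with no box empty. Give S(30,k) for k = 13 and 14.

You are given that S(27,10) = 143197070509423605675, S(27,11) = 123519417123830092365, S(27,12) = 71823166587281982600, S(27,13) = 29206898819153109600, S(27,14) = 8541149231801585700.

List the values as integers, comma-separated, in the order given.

102442517922081938561415, 42337710060168129525765

@28  (28,11):123519417123830092365·11+143197070509423605675→1501910658871554621690, (28,12):71823166587281982600·12+123519417123830092365→985397416171213883565, (28,13):29206898819153109600·13+71823166587281982600→451512851236272407400, (28,14):8541149231801585700·14+29206898819153109600→148782988064375309400
@29  (29,12):985397416171213883565·12+1501910658871554621690→13326679652926121224470, (29,13):451512851236272407400·13+985397416171213883565→6855064482242755179765, (29,14):148782988064375309400·14+451512851236272407400→2534474684137526739000
@30  (30,13):6855064482242755179765·13+13326679652926121224470→102442517922081938561415, (30,14):2534474684137526739000·14+6855064482242755179765→42337710060168129525765
Read S(30,13) = 102442517922081938561415, S(30,14) = 42337710060168129525765.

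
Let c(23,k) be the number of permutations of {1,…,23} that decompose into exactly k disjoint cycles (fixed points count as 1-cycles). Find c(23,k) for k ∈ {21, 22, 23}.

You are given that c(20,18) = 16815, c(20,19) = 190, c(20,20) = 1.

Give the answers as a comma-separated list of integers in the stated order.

30107, 253, 1

@21  (21,19):190·20+16815→20615, (21,20):1·20+190→210, (21,21):0·20+1→1
@22  (22,20):210·21+20615→25025, (22,21):1·21+210→231, (22,22):0·21+1→1
@23  (23,21):231·22+25025→30107, (23,22):1·22+231→253, (23,23):0·22+1→1
Read c(23,21) = 30107, c(23,22) = 253, c(23,23) = 1.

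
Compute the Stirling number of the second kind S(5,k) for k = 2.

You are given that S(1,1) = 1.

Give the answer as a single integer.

[2] T[2,1]:1*1+0=1 · T[2,2]:2*0+1=1
[3] T[3,1]:1*1+0=1 · T[3,2]:2*1+1=3
[4] T[4,1]:1*1+0=1 · T[4,2]:2*3+1=7
[5] T[5,2]:2*7+1=15
Read S(5,2) = 15.

15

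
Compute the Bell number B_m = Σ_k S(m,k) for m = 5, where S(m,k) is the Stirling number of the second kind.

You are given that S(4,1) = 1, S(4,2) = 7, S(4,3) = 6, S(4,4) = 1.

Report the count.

i=5: T(5,1)=0+1·1=1 | T(5,2)=1+2·7=15 | T(5,3)=7+3·6=25 | T(5,4)=6+4·1=10 | T(5,5)=1+5·0=1
B_5 = ΣS(5,k) = 1+15+25+10+1 = 52

52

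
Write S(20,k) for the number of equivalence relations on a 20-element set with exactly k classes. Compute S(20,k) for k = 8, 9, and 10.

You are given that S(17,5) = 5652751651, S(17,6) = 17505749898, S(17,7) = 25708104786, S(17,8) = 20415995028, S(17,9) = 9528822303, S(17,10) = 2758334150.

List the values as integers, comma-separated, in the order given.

15170932662679, 12011282644725, 5917584964655

row 18: T[18][6]=6·17505749898+5652751651=110687251039  T[18][7]=7·25708104786+17505749898=197462483400  T[18][8]=8·20415995028+25708104786=189036065010  T[18][9]=9·9528822303+20415995028=106175395755  T[18][10]=10·2758334150+9528822303=37112163803
row 19: T[19][7]=7·197462483400+110687251039=1492924634839  T[19][8]=8·189036065010+197462483400=1709751003480  T[19][9]=9·106175395755+189036065010=1144614626805  T[19][10]=10·37112163803+106175395755=477297033785
row 20: T[20][8]=8·1709751003480+1492924634839=15170932662679  T[20][9]=9·1144614626805+1709751003480=12011282644725  T[20][10]=10·477297033785+1144614626805=5917584964655
Read S(20,8) = 15170932662679, S(20,9) = 12011282644725, S(20,10) = 5917584964655.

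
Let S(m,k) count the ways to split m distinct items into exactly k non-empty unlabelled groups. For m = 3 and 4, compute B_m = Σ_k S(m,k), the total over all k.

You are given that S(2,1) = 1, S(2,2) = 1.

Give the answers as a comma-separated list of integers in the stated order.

5, 15

row 3: T[3][1]=1·1+0=1  T[3][2]=2·1+1=3  T[3][3]=3·0+1=1
row 4: T[4][1]=1·1+0=1  T[4][2]=2·3+1=7  T[4][3]=3·1+3=6  T[4][4]=4·0+1=1
B_3 = ΣS(3,k) = 1+3+1 = 5
B_4 = ΣS(4,k) = 1+7+6+1 = 15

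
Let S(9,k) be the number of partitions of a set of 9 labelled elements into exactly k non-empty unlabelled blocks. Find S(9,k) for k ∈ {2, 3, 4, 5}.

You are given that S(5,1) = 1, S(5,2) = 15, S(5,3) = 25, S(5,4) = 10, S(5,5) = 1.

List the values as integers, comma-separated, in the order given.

i=6: T(6,1)=0+1·1=1 | T(6,2)=1+2·15=31 | T(6,3)=15+3·25=90 | T(6,4)=25+4·10=65 | T(6,5)=10+5·1=15
i=7: T(7,1)=0+1·1=1 | T(7,2)=1+2·31=63 | T(7,3)=31+3·90=301 | T(7,4)=90+4·65=350 | T(7,5)=65+5·15=140
i=8: T(8,1)=0+1·1=1 | T(8,2)=1+2·63=127 | T(8,3)=63+3·301=966 | T(8,4)=301+4·350=1701 | T(8,5)=350+5·140=1050
i=9: T(9,2)=1+2·127=255 | T(9,3)=127+3·966=3025 | T(9,4)=966+4·1701=7770 | T(9,5)=1701+5·1050=6951
Read S(9,2) = 255, S(9,3) = 3025, S(9,4) = 7770, S(9,5) = 6951.

255, 3025, 7770, 6951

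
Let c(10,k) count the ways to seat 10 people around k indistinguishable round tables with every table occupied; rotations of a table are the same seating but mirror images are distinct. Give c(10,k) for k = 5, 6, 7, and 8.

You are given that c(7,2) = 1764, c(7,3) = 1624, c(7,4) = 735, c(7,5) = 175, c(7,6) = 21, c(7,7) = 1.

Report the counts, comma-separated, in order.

269325, 63273, 9450, 870

@8  (8,3):1624·7+1764→13132, (8,4):735·7+1624→6769, (8,5):175·7+735→1960, (8,6):21·7+175→322, (8,7):1·7+21→28, (8,8):0·7+1→1
@9  (9,4):6769·8+13132→67284, (9,5):1960·8+6769→22449, (9,6):322·8+1960→4536, (9,7):28·8+322→546, (9,8):1·8+28→36
@10  (10,5):22449·9+67284→269325, (10,6):4536·9+22449→63273, (10,7):546·9+4536→9450, (10,8):36·9+546→870
Read c(10,5) = 269325, c(10,6) = 63273, c(10,7) = 9450, c(10,8) = 870.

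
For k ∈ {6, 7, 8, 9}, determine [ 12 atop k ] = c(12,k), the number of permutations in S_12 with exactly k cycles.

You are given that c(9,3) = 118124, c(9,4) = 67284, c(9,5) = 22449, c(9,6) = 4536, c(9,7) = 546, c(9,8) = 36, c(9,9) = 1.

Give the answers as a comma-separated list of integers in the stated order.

[10] T[10,4]:9*67284+118124=723680 · T[10,5]:9*22449+67284=269325 · T[10,6]:9*4536+22449=63273 · T[10,7]:9*546+4536=9450 · T[10,8]:9*36+546=870 · T[10,9]:9*1+36=45
[11] T[11,5]:10*269325+723680=3416930 · T[11,6]:10*63273+269325=902055 · T[11,7]:10*9450+63273=157773 · T[11,8]:10*870+9450=18150 · T[11,9]:10*45+870=1320
[12] T[12,6]:11*902055+3416930=13339535 · T[12,7]:11*157773+902055=2637558 · T[12,8]:11*18150+157773=357423 · T[12,9]:11*1320+18150=32670
Read c(12,6) = 13339535, c(12,7) = 2637558, c(12,8) = 357423, c(12,9) = 32670.

13339535, 2637558, 357423, 32670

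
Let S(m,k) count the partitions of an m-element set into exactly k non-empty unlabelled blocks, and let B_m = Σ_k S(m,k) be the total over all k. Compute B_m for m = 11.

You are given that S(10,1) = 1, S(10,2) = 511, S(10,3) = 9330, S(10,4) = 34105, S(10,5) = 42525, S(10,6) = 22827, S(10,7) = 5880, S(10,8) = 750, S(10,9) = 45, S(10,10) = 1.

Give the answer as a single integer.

r11: T_11,1=1×1+0=1; T_11,2=2×511+1=1023; T_11,3=3×9330+511=28501; T_11,4=4×34105+9330=145750; T_11,5=5×42525+34105=246730; T_11,6=6×22827+42525=179487; T_11,7=7×5880+22827=63987; T_11,8=8×750+5880=11880; T_11,9=9×45+750=1155; T_11,10=10×1+45=55; T_11,11=11×0+1=1
B_11 = ΣS(11,k) = 1+1023+28501+145750+246730+179487+63987+11880+1155+55+1 = 678570

678570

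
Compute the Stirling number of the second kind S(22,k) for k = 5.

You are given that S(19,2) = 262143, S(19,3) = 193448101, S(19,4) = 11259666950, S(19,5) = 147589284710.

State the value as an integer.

19137821912055

@20  (20,3):193448101·3+262143→580606446, (20,4):11259666950·4+193448101→45232115901, (20,5):147589284710·5+11259666950→749206090500
@21  (21,4):45232115901·4+580606446→181509070050, (21,5):749206090500·5+45232115901→3791262568401
@22  (22,5):3791262568401·5+181509070050→19137821912055
Read S(22,5) = 19137821912055.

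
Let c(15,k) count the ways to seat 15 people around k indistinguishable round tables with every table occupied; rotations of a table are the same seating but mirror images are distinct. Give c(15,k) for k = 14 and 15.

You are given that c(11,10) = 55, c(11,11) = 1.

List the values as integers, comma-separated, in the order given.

105, 1

r12: T_12,11=11×1+55=66; T_12,12=11×0+1=1
r13: T_13,12=12×1+66=78; T_13,13=12×0+1=1
r14: T_14,13=13×1+78=91; T_14,14=13×0+1=1
r15: T_15,14=14×1+91=105; T_15,15=14×0+1=1
Read c(15,14) = 105, c(15,15) = 1.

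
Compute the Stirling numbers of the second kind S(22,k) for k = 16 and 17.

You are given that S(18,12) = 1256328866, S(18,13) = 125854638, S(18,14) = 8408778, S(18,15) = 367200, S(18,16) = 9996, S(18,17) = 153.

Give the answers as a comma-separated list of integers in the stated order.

i=19: T(19,13)=1256328866+13·125854638=2892439160 | T(19,14)=125854638+14·8408778=243577530 | T(19,15)=8408778+15·367200=13916778 | T(19,16)=367200+16·9996=527136 | T(19,17)=9996+17·153=12597
i=20: T(20,14)=2892439160+14·243577530=6302524580 | T(20,15)=243577530+15·13916778=452329200 | T(20,16)=13916778+16·527136=22350954 | T(20,17)=527136+17·12597=741285
i=21: T(21,15)=6302524580+15·452329200=13087462580 | T(21,16)=452329200+16·22350954=809944464 | T(21,17)=22350954+17·741285=34952799
i=22: T(22,16)=13087462580+16·809944464=26046574004 | T(22,17)=809944464+17·34952799=1404142047
Read S(22,16) = 26046574004, S(22,17) = 1404142047.

26046574004, 1404142047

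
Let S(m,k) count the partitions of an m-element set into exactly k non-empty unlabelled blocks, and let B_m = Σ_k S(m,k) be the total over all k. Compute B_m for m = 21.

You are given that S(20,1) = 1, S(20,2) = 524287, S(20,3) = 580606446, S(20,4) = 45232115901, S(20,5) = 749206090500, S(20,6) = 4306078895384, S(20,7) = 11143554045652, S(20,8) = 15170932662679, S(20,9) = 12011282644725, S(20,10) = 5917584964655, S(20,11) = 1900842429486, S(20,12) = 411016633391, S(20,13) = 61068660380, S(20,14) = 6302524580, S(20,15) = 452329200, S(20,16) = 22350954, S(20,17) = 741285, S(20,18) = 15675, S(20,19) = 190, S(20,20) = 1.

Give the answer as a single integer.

@21  (21,1):1·1+0→1, (21,2):524287·2+1→1048575, (21,3):580606446·3+524287→1742343625, (21,4):45232115901·4+580606446→181509070050, (21,5):749206090500·5+45232115901→3791262568401, (21,6):4306078895384·6+749206090500→26585679462804, (21,7):11143554045652·7+4306078895384→82310957214948, (21,8):15170932662679·8+11143554045652→132511015347084, (21,9):12011282644725·9+15170932662679→123272476465204, (21,10):5917584964655·10+12011282644725→71187132291275, (21,11):1900842429486·11+5917584964655→26826851689001, (21,12):411016633391·12+1900842429486→6833042030178, (21,13):61068660380·13+411016633391→1204909218331, (21,14):6302524580·14+61068660380→149304004500, (21,15):452329200·15+6302524580→13087462580, (21,16):22350954·16+452329200→809944464, (21,17):741285·17+22350954→34952799, (21,18):15675·18+741285→1023435, (21,19):190·19+15675→19285, (21,20):1·20+190→210, (21,21):0·21+1→1
B_21 = ΣS(21,k) = 1+1048575+1742343625+181509070050+3791262568401+26585679462804+82310957214948+132511015347084+123272476465204+71187132291275+26826851689001+6833042030178+1204909218331+149304004500+13087462580+809944464+34952799+1023435+19285+210+1 = 474869816156751

474869816156751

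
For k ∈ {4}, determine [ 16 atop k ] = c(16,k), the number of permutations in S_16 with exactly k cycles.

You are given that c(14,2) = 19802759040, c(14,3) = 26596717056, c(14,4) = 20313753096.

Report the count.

5056995703824

r15: T_15,3=14×26596717056+19802759040=392156797824; T_15,4=14×20313753096+26596717056=310989260400
r16: T_16,4=15×310989260400+392156797824=5056995703824
Read c(16,4) = 5056995703824.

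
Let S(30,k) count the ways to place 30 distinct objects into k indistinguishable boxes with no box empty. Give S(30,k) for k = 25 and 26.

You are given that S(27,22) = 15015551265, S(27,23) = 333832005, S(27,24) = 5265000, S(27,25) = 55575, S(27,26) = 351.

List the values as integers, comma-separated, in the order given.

49402080000, 843303006

[28] T[28,23]:23*333832005+15015551265=22693687380 · T[28,24]:24*5265000+333832005=460192005 · T[28,25]:25*55575+5265000=6654375 · T[28,26]:26*351+55575=64701
[29] T[29,24]:24*460192005+22693687380=33738295500 · T[29,25]:25*6654375+460192005=626551380 · T[29,26]:26*64701+6654375=8336601
[30] T[30,25]:25*626551380+33738295500=49402080000 · T[30,26]:26*8336601+626551380=843303006
Read S(30,25) = 49402080000, S(30,26) = 843303006.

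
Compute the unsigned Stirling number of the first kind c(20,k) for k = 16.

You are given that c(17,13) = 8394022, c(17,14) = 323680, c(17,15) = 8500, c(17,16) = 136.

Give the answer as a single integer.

34916946

row 18: T[18][14]=17·323680+8394022=13896582  T[18][15]=17·8500+323680=468180  T[18][16]=17·136+8500=10812
row 19: T[19][15]=18·468180+13896582=22323822  T[19][16]=18·10812+468180=662796
row 20: T[20][16]=19·662796+22323822=34916946
Read c(20,16) = 34916946.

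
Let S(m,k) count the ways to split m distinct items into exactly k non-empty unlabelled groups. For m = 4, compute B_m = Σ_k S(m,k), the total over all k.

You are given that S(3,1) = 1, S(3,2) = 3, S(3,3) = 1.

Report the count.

[4] T[4,1]:1*1+0=1 · T[4,2]:2*3+1=7 · T[4,3]:3*1+3=6 · T[4,4]:4*0+1=1
B_4 = ΣS(4,k) = 1+7+6+1 = 15

15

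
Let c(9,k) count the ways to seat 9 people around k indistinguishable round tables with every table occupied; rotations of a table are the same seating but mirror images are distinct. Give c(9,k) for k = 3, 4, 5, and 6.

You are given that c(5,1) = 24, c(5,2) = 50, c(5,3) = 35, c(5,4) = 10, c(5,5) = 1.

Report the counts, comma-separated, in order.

118124, 67284, 22449, 4536

[6] T[6,1]:5*24+0=120 · T[6,2]:5*50+24=274 · T[6,3]:5*35+50=225 · T[6,4]:5*10+35=85 · T[6,5]:5*1+10=15 · T[6,6]:5*0+1=1
[7] T[7,1]:6*120+0=720 · T[7,2]:6*274+120=1764 · T[7,3]:6*225+274=1624 · T[7,4]:6*85+225=735 · T[7,5]:6*15+85=175 · T[7,6]:6*1+15=21
[8] T[8,2]:7*1764+720=13068 · T[8,3]:7*1624+1764=13132 · T[8,4]:7*735+1624=6769 · T[8,5]:7*175+735=1960 · T[8,6]:7*21+175=322
[9] T[9,3]:8*13132+13068=118124 · T[9,4]:8*6769+13132=67284 · T[9,5]:8*1960+6769=22449 · T[9,6]:8*322+1960=4536
Read c(9,3) = 118124, c(9,4) = 67284, c(9,5) = 22449, c(9,6) = 4536.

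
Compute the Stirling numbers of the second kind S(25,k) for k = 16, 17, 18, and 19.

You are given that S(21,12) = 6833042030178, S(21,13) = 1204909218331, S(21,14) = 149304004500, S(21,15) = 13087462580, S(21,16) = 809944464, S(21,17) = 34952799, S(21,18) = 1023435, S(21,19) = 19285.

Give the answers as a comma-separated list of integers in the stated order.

r22: T_22,13=13×1204909218331+6833042030178=22496861868481; T_22,14=14×149304004500+1204909218331=3295165281331; T_22,15=15×13087462580+149304004500=345615943200; T_22,16=16×809944464+13087462580=26046574004; T_22,17=17×34952799+809944464=1404142047; T_22,18=18×1023435+34952799=53374629; T_22,19=19×19285+1023435=1389850
r23: T_23,14=14×3295165281331+22496861868481=68629175807115; T_23,15=15×345615943200+3295165281331=8479404429331; T_23,16=16×26046574004+345615943200=762361127264; T_23,17=17×1404142047+26046574004=49916988803; T_23,18=18×53374629+1404142047=2364885369; T_23,19=19×1389850+53374629=79781779
r24: T_24,15=15×8479404429331+68629175807115=195820242247080; T_24,16=16×762361127264+8479404429331=20677182465555; T_24,17=17×49916988803+762361127264=1610949936915; T_24,18=18×2364885369+49916988803=92484925445; T_24,19=19×79781779+2364885369=3880739170
r25: T_25,16=16×20677182465555+195820242247080=526655161695960; T_25,17=17×1610949936915+20677182465555=48063331393110; T_25,18=18×92484925445+1610949936915=3275678594925; T_25,19=19×3880739170+92484925445=166218969675
Read S(25,16) = 526655161695960, S(25,17) = 48063331393110, S(25,18) = 3275678594925, S(25,19) = 166218969675.

526655161695960, 48063331393110, 3275678594925, 166218969675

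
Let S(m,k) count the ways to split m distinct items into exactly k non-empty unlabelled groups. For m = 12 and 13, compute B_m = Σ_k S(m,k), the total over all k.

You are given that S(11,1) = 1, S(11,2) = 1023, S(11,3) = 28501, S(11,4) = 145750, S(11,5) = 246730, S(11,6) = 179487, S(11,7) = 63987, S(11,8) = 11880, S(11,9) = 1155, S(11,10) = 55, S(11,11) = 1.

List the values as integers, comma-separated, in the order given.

[12] T[12,1]:1*1+0=1 · T[12,2]:2*1023+1=2047 · T[12,3]:3*28501+1023=86526 · T[12,4]:4*145750+28501=611501 · T[12,5]:5*246730+145750=1379400 · T[12,6]:6*179487+246730=1323652 · T[12,7]:7*63987+179487=627396 · T[12,8]:8*11880+63987=159027 · T[12,9]:9*1155+11880=22275 · T[12,10]:10*55+1155=1705 · T[12,11]:11*1+55=66 · T[12,12]:12*0+1=1
[13] T[13,1]:1*1+0=1 · T[13,2]:2*2047+1=4095 · T[13,3]:3*86526+2047=261625 · T[13,4]:4*611501+86526=2532530 · T[13,5]:5*1379400+611501=7508501 · T[13,6]:6*1323652+1379400=9321312 · T[13,7]:7*627396+1323652=5715424 · T[13,8]:8*159027+627396=1899612 · T[13,9]:9*22275+159027=359502 · T[13,10]:10*1705+22275=39325 · T[13,11]:11*66+1705=2431 · T[13,12]:12*1+66=78 · T[13,13]:13*0+1=1
B_12 = ΣS(12,k) = 1+2047+86526+611501+1379400+1323652+627396+159027+22275+1705+66+1 = 4213597
B_13 = ΣS(13,k) = 1+4095+261625+2532530+7508501+9321312+5715424+1899612+359502+39325+2431+78+1 = 27644437

4213597, 27644437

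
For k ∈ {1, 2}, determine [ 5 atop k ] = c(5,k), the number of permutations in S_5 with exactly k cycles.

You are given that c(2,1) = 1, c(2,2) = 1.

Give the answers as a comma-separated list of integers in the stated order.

@3  (3,1):1·2+0→2, (3,2):1·2+1→3
@4  (4,1):2·3+0→6, (4,2):3·3+2→11
@5  (5,1):6·4+0→24, (5,2):11·4+6→50
Read c(5,1) = 24, c(5,2) = 50.

24, 50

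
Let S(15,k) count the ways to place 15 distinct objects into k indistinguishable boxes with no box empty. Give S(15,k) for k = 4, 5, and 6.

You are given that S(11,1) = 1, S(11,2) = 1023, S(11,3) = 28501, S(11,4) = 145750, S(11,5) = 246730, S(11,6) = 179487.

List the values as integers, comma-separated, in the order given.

[12] T[12,1]:1*1+0=1 · T[12,2]:2*1023+1=2047 · T[12,3]:3*28501+1023=86526 · T[12,4]:4*145750+28501=611501 · T[12,5]:5*246730+145750=1379400 · T[12,6]:6*179487+246730=1323652
[13] T[13,2]:2*2047+1=4095 · T[13,3]:3*86526+2047=261625 · T[13,4]:4*611501+86526=2532530 · T[13,5]:5*1379400+611501=7508501 · T[13,6]:6*1323652+1379400=9321312
[14] T[14,3]:3*261625+4095=788970 · T[14,4]:4*2532530+261625=10391745 · T[14,5]:5*7508501+2532530=40075035 · T[14,6]:6*9321312+7508501=63436373
[15] T[15,4]:4*10391745+788970=42355950 · T[15,5]:5*40075035+10391745=210766920 · T[15,6]:6*63436373+40075035=420693273
Read S(15,4) = 42355950, S(15,5) = 210766920, S(15,6) = 420693273.

42355950, 210766920, 420693273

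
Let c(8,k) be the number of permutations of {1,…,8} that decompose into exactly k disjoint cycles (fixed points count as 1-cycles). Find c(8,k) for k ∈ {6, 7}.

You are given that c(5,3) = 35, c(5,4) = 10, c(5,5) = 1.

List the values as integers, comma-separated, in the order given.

[6] T[6,4]:5*10+35=85 · T[6,5]:5*1+10=15 · T[6,6]:5*0+1=1
[7] T[7,5]:6*15+85=175 · T[7,6]:6*1+15=21 · T[7,7]:6*0+1=1
[8] T[8,6]:7*21+175=322 · T[8,7]:7*1+21=28
Read c(8,6) = 322, c(8,7) = 28.

322, 28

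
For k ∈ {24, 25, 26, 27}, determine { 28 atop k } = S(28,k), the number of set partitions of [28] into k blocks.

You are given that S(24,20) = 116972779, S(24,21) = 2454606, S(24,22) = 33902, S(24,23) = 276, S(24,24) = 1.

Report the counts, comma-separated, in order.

460192005, 6654375, 64701, 378

[25] T[25,21]:21*2454606+116972779=168519505 · T[25,22]:22*33902+2454606=3200450 · T[25,23]:23*276+33902=40250 · T[25,24]:24*1+276=300 · T[25,25]:25*0+1=1
[26] T[26,22]:22*3200450+168519505=238929405 · T[26,23]:23*40250+3200450=4126200 · T[26,24]:24*300+40250=47450 · T[26,25]:25*1+300=325 · T[26,26]:26*0+1=1
[27] T[27,23]:23*4126200+238929405=333832005 · T[27,24]:24*47450+4126200=5265000 · T[27,25]:25*325+47450=55575 · T[27,26]:26*1+325=351 · T[27,27]:27*0+1=1
[28] T[28,24]:24*5265000+333832005=460192005 · T[28,25]:25*55575+5265000=6654375 · T[28,26]:26*351+55575=64701 · T[28,27]:27*1+351=378
Read S(28,24) = 460192005, S(28,25) = 6654375, S(28,26) = 64701, S(28,27) = 378.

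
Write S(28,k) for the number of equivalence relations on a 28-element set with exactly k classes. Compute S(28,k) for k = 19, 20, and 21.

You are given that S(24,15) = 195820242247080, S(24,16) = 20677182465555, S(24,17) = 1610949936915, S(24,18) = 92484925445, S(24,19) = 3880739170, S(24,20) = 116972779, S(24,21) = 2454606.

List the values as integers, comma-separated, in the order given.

7626292886912700, 474194413703010, 22653141490980

[25] T[25,16]:16*20677182465555+195820242247080=526655161695960 · T[25,17]:17*1610949936915+20677182465555=48063331393110 · T[25,18]:18*92484925445+1610949936915=3275678594925 · T[25,19]:19*3880739170+92484925445=166218969675 · T[25,20]:20*116972779+3880739170=6220194750 · T[25,21]:21*2454606+116972779=168519505
[26] T[26,17]:17*48063331393110+526655161695960=1343731795378830 · T[26,18]:18*3275678594925+48063331393110=107025546101760 · T[26,19]:19*166218969675+3275678594925=6433839018750 · T[26,20]:20*6220194750+166218969675=290622864675 · T[26,21]:21*168519505+6220194750=9759104355
[27] T[27,18]:18*107025546101760+1343731795378830=3270191625210510 · T[27,19]:19*6433839018750+107025546101760=229268487458010 · T[27,20]:20*290622864675+6433839018750=12246296312250 · T[27,21]:21*9759104355+290622864675=495564056130
[28] T[28,19]:19*229268487458010+3270191625210510=7626292886912700 · T[28,20]:20*12246296312250+229268487458010=474194413703010 · T[28,21]:21*495564056130+12246296312250=22653141490980
Read S(28,19) = 7626292886912700, S(28,20) = 474194413703010, S(28,21) = 22653141490980.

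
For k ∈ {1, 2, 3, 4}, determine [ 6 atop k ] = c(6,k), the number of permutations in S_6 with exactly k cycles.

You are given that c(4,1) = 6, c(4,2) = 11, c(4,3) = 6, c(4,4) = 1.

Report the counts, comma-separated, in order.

r5: T_5,1=4×6+0=24; T_5,2=4×11+6=50; T_5,3=4×6+11=35; T_5,4=4×1+6=10
r6: T_6,1=5×24+0=120; T_6,2=5×50+24=274; T_6,3=5×35+50=225; T_6,4=5×10+35=85
Read c(6,1) = 120, c(6,2) = 274, c(6,3) = 225, c(6,4) = 85.

120, 274, 225, 85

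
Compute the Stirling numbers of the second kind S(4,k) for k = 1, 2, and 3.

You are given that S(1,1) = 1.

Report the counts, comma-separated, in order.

row 2: T[2][1]=1·1+0=1  T[2][2]=2·0+1=1
row 3: T[3][1]=1·1+0=1  T[3][2]=2·1+1=3  T[3][3]=3·0+1=1
row 4: T[4][1]=1·1+0=1  T[4][2]=2·3+1=7  T[4][3]=3·1+3=6
Read S(4,1) = 1, S(4,2) = 7, S(4,3) = 6.

1, 7, 6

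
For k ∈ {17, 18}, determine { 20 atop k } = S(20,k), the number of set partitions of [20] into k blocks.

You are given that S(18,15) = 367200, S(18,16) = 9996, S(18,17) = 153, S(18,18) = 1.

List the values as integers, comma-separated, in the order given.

r19: T_19,16=16×9996+367200=527136; T_19,17=17×153+9996=12597; T_19,18=18×1+153=171
r20: T_20,17=17×12597+527136=741285; T_20,18=18×171+12597=15675
Read S(20,17) = 741285, S(20,18) = 15675.

741285, 15675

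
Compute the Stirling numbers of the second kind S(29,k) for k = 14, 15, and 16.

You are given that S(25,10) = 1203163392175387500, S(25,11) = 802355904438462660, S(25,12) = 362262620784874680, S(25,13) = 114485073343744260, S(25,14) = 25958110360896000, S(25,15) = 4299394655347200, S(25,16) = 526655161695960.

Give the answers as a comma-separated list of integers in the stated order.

2534474684137526739000, 689692892575539953400, 140694950355081071520

r26: T_26,11=11×802355904438462660+1203163392175387500=10029078340998476760; T_26,12=12×362262620784874680+802355904438462660=5149507353856958820; T_26,13=13×114485073343744260+362262620784874680=1850568574253550060; T_26,14=14×25958110360896000+114485073343744260=477898618396288260; T_26,15=15×4299394655347200+25958110360896000=90449030191104000; T_26,16=16×526655161695960+4299394655347200=12725877242482560
r27: T_27,12=12×5149507353856958820+10029078340998476760=71823166587281982600; T_27,13=13×1850568574253550060+5149507353856958820=29206898819153109600; T_27,14=14×477898618396288260+1850568574253550060=8541149231801585700; T_27,15=15×90449030191104000+477898618396288260=1834634071262848260; T_27,16=16×12725877242482560+90449030191104000=294063066070824960
r28: T_28,13=13×29206898819153109600+71823166587281982600=451512851236272407400; T_28,14=14×8541149231801585700+29206898819153109600=148782988064375309400; T_28,15=15×1834634071262848260+8541149231801585700=36060660300744309600; T_28,16=16×294063066070824960+1834634071262848260=6539643128396047620
r29: T_29,14=14×148782988064375309400+451512851236272407400=2534474684137526739000; T_29,15=15×36060660300744309600+148782988064375309400=689692892575539953400; T_29,16=16×6539643128396047620+36060660300744309600=140694950355081071520
Read S(29,14) = 2534474684137526739000, S(29,15) = 689692892575539953400, S(29,16) = 140694950355081071520.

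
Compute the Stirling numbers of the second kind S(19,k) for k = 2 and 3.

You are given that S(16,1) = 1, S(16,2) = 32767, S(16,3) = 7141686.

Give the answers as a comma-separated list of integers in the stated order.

262143, 193448101

row 17: T[17][1]=1·1+0=1  T[17][2]=2·32767+1=65535  T[17][3]=3·7141686+32767=21457825
row 18: T[18][1]=1·1+0=1  T[18][2]=2·65535+1=131071  T[18][3]=3·21457825+65535=64439010
row 19: T[19][2]=2·131071+1=262143  T[19][3]=3·64439010+131071=193448101
Read S(19,2) = 262143, S(19,3) = 193448101.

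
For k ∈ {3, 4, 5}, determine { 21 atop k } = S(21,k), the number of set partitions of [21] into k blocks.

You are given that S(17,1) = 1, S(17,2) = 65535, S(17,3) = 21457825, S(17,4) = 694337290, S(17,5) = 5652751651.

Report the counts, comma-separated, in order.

i=18: T(18,1)=0+1·1=1 | T(18,2)=1+2·65535=131071 | T(18,3)=65535+3·21457825=64439010 | T(18,4)=21457825+4·694337290=2798806985 | T(18,5)=694337290+5·5652751651=28958095545
i=19: T(19,1)=0+1·1=1 | T(19,2)=1+2·131071=262143 | T(19,3)=131071+3·64439010=193448101 | T(19,4)=64439010+4·2798806985=11259666950 | T(19,5)=2798806985+5·28958095545=147589284710
i=20: T(20,2)=1+2·262143=524287 | T(20,3)=262143+3·193448101=580606446 | T(20,4)=193448101+4·11259666950=45232115901 | T(20,5)=11259666950+5·147589284710=749206090500
i=21: T(21,3)=524287+3·580606446=1742343625 | T(21,4)=580606446+4·45232115901=181509070050 | T(21,5)=45232115901+5·749206090500=3791262568401
Read S(21,3) = 1742343625, S(21,4) = 181509070050, S(21,5) = 3791262568401.

1742343625, 181509070050, 3791262568401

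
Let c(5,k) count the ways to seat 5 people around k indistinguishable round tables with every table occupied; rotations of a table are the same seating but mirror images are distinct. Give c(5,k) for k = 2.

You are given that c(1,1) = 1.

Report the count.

50

row 2: T[2][1]=1·1+0=1  T[2][2]=1·0+1=1
row 3: T[3][1]=2·1+0=2  T[3][2]=2·1+1=3
row 4: T[4][1]=3·2+0=6  T[4][2]=3·3+2=11
row 5: T[5][2]=4·11+6=50
Read c(5,2) = 50.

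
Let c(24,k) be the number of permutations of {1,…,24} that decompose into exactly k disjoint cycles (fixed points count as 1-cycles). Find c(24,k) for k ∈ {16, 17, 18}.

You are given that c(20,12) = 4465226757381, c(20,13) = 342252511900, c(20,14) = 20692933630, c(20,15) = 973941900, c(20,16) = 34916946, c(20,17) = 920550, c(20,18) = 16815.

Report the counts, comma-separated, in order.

137272511800831, 6400590336096, 241276443496

r21: T_21,13=20×342252511900+4465226757381=11310276995381; T_21,14=20×20692933630+342252511900=756111184500; T_21,15=20×973941900+20692933630=40171771630; T_21,16=20×34916946+973941900=1672280820; T_21,17=20×920550+34916946=53327946; T_21,18=20×16815+920550=1256850
r22: T_22,14=21×756111184500+11310276995381=27188611869881; T_22,15=21×40171771630+756111184500=1599718388730; T_22,16=21×1672280820+40171771630=75289668850; T_22,17=21×53327946+1672280820=2792167686; T_22,18=21×1256850+53327946=79721796
r23: T_23,15=22×1599718388730+27188611869881=62382416421941; T_23,16=22×75289668850+1599718388730=3256091103430; T_23,17=22×2792167686+75289668850=136717357942; T_23,18=22×79721796+2792167686=4546047198
r24: T_24,16=23×3256091103430+62382416421941=137272511800831; T_24,17=23×136717357942+3256091103430=6400590336096; T_24,18=23×4546047198+136717357942=241276443496
Read c(24,16) = 137272511800831, c(24,17) = 6400590336096, c(24,18) = 241276443496.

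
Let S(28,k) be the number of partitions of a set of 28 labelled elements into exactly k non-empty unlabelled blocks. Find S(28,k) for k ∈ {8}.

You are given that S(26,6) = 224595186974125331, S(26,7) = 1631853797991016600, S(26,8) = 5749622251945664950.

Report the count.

i=27: T(27,7)=224595186974125331+7·1631853797991016600=11647571772911241531 | T(27,8)=1631853797991016600+8·5749622251945664950=47628831813556336200
i=28: T(28,8)=11647571772911241531+8·47628831813556336200=392678226281361931131
Read S(28,8) = 392678226281361931131.

392678226281361931131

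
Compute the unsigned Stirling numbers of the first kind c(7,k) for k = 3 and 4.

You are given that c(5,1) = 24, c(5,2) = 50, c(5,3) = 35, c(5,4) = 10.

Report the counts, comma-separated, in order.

i=6: T(6,2)=24+5·50=274 | T(6,3)=50+5·35=225 | T(6,4)=35+5·10=85
i=7: T(7,3)=274+6·225=1624 | T(7,4)=225+6·85=735
Read c(7,3) = 1624, c(7,4) = 735.

1624, 735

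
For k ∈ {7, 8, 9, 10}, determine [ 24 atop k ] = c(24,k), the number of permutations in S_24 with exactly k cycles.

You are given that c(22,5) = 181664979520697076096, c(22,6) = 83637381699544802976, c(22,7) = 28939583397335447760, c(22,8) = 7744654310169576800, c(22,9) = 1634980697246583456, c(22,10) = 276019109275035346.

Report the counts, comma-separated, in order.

18588776355051949776576, 5304713715525445812976, 1204749260161737632496, 220984454979433717396

[23] T[23,6]:22*83637381699544802976+181664979520697076096=2021687376910682741568 · T[23,7]:22*28939583397335447760+83637381699544802976=720308216440924653696 · T[23,8]:22*7744654310169576800+28939583397335447760=199321978221066137360 · T[23,9]:22*1634980697246583456+7744654310169576800=43714229649594412832 · T[23,10]:22*276019109275035346+1634980697246583456=7707401101297361068
[24] T[24,7]:23*720308216440924653696+2021687376910682741568=18588776355051949776576 · T[24,8]:23*199321978221066137360+720308216440924653696=5304713715525445812976 · T[24,9]:23*43714229649594412832+199321978221066137360=1204749260161737632496 · T[24,10]:23*7707401101297361068+43714229649594412832=220984454979433717396
Read c(24,7) = 18588776355051949776576, c(24,8) = 5304713715525445812976, c(24,9) = 1204749260161737632496, c(24,10) = 220984454979433717396.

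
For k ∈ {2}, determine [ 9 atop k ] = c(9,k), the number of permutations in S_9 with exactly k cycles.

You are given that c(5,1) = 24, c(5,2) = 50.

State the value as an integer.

109584

@6  (6,1):24·5+0→120, (6,2):50·5+24→274
@7  (7,1):120·6+0→720, (7,2):274·6+120→1764
@8  (8,1):720·7+0→5040, (8,2):1764·7+720→13068
@9  (9,2):13068·8+5040→109584
Read c(9,2) = 109584.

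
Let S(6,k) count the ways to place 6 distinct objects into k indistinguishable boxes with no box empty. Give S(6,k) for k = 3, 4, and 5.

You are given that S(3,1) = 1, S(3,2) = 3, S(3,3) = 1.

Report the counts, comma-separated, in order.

[4] T[4,1]:1*1+0=1 · T[4,2]:2*3+1=7 · T[4,3]:3*1+3=6 · T[4,4]:4*0+1=1
[5] T[5,2]:2*7+1=15 · T[5,3]:3*6+7=25 · T[5,4]:4*1+6=10 · T[5,5]:5*0+1=1
[6] T[6,3]:3*25+15=90 · T[6,4]:4*10+25=65 · T[6,5]:5*1+10=15
Read S(6,3) = 90, S(6,4) = 65, S(6,5) = 15.

90, 65, 15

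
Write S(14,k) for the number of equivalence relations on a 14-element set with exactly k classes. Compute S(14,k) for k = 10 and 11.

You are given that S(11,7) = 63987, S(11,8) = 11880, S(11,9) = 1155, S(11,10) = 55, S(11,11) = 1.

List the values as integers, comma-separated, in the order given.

752752, 66066

row 12: T[12][8]=8·11880+63987=159027  T[12][9]=9·1155+11880=22275  T[12][10]=10·55+1155=1705  T[12][11]=11·1+55=66
row 13: T[13][9]=9·22275+159027=359502  T[13][10]=10·1705+22275=39325  T[13][11]=11·66+1705=2431
row 14: T[14][10]=10·39325+359502=752752  T[14][11]=11·2431+39325=66066
Read S(14,10) = 752752, S(14,11) = 66066.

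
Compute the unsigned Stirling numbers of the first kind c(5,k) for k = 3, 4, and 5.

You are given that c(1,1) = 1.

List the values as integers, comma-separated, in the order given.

i=2: T(2,1)=0+1·1=1 | T(2,2)=1+1·0=1
i=3: T(3,1)=0+2·1=2 | T(3,2)=1+2·1=3 | T(3,3)=1+2·0=1
i=4: T(4,2)=2+3·3=11 | T(4,3)=3+3·1=6 | T(4,4)=1+3·0=1
i=5: T(5,3)=11+4·6=35 | T(5,4)=6+4·1=10 | T(5,5)=1+4·0=1
Read c(5,3) = 35, c(5,4) = 10, c(5,5) = 1.

35, 10, 1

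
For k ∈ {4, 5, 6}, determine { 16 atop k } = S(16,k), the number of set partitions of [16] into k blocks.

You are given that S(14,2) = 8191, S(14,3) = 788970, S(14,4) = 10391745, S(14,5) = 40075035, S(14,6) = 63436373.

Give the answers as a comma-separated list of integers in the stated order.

171798901, 1096190550, 2734926558

row 15: T[15][3]=3·788970+8191=2375101  T[15][4]=4·10391745+788970=42355950  T[15][5]=5·40075035+10391745=210766920  T[15][6]=6·63436373+40075035=420693273
row 16: T[16][4]=4·42355950+2375101=171798901  T[16][5]=5·210766920+42355950=1096190550  T[16][6]=6·420693273+210766920=2734926558
Read S(16,4) = 171798901, S(16,5) = 1096190550, S(16,6) = 2734926558.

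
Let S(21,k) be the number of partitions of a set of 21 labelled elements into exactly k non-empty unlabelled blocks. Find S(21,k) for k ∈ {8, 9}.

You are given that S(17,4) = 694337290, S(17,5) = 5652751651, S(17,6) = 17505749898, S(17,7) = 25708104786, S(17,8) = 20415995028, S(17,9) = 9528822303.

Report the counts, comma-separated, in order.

[18] T[18,5]:5*5652751651+694337290=28958095545 · T[18,6]:6*17505749898+5652751651=110687251039 · T[18,7]:7*25708104786+17505749898=197462483400 · T[18,8]:8*20415995028+25708104786=189036065010 · T[18,9]:9*9528822303+20415995028=106175395755
[19] T[19,6]:6*110687251039+28958095545=693081601779 · T[19,7]:7*197462483400+110687251039=1492924634839 · T[19,8]:8*189036065010+197462483400=1709751003480 · T[19,9]:9*106175395755+189036065010=1144614626805
[20] T[20,7]:7*1492924634839+693081601779=11143554045652 · T[20,8]:8*1709751003480+1492924634839=15170932662679 · T[20,9]:9*1144614626805+1709751003480=12011282644725
[21] T[21,8]:8*15170932662679+11143554045652=132511015347084 · T[21,9]:9*12011282644725+15170932662679=123272476465204
Read S(21,8) = 132511015347084, S(21,9) = 123272476465204.

132511015347084, 123272476465204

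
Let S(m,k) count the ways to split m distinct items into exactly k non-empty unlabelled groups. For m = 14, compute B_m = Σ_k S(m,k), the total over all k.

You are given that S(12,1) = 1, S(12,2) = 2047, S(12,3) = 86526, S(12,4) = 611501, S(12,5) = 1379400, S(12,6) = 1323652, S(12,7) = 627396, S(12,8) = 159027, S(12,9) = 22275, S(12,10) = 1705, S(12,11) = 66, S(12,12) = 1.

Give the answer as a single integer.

190899322

[13] T[13,1]:1*1+0=1 · T[13,2]:2*2047+1=4095 · T[13,3]:3*86526+2047=261625 · T[13,4]:4*611501+86526=2532530 · T[13,5]:5*1379400+611501=7508501 · T[13,6]:6*1323652+1379400=9321312 · T[13,7]:7*627396+1323652=5715424 · T[13,8]:8*159027+627396=1899612 · T[13,9]:9*22275+159027=359502 · T[13,10]:10*1705+22275=39325 · T[13,11]:11*66+1705=2431 · T[13,12]:12*1+66=78 · T[13,13]:13*0+1=1
[14] T[14,1]:1*1+0=1 · T[14,2]:2*4095+1=8191 · T[14,3]:3*261625+4095=788970 · T[14,4]:4*2532530+261625=10391745 · T[14,5]:5*7508501+2532530=40075035 · T[14,6]:6*9321312+7508501=63436373 · T[14,7]:7*5715424+9321312=49329280 · T[14,8]:8*1899612+5715424=20912320 · T[14,9]:9*359502+1899612=5135130 · T[14,10]:10*39325+359502=752752 · T[14,11]:11*2431+39325=66066 · T[14,12]:12*78+2431=3367 · T[14,13]:13*1+78=91 · T[14,14]:14*0+1=1
B_14 = ΣS(14,k) = 1+8191+788970+10391745+40075035+63436373+49329280+20912320+5135130+752752+66066+3367+91+1 = 190899322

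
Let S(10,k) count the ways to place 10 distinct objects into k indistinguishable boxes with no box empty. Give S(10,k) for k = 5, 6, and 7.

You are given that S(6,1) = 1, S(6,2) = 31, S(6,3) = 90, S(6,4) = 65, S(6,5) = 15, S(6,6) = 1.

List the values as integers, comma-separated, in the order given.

r7: T_7,2=2×31+1=63; T_7,3=3×90+31=301; T_7,4=4×65+90=350; T_7,5=5×15+65=140; T_7,6=6×1+15=21; T_7,7=7×0+1=1
r8: T_8,3=3×301+63=966; T_8,4=4×350+301=1701; T_8,5=5×140+350=1050; T_8,6=6×21+140=266; T_8,7=7×1+21=28
r9: T_9,4=4×1701+966=7770; T_9,5=5×1050+1701=6951; T_9,6=6×266+1050=2646; T_9,7=7×28+266=462
r10: T_10,5=5×6951+7770=42525; T_10,6=6×2646+6951=22827; T_10,7=7×462+2646=5880
Read S(10,5) = 42525, S(10,6) = 22827, S(10,7) = 5880.

42525, 22827, 5880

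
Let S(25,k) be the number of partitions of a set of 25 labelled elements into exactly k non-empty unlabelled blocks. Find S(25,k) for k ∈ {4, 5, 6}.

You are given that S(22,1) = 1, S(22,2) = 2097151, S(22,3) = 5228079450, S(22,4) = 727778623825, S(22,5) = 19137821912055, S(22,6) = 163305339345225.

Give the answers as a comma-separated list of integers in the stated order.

[23] T[23,2]:2*2097151+1=4194303 · T[23,3]:3*5228079450+2097151=15686335501 · T[23,4]:4*727778623825+5228079450=2916342574750 · T[23,5]:5*19137821912055+727778623825=96416888184100 · T[23,6]:6*163305339345225+19137821912055=998969857983405
[24] T[24,3]:3*15686335501+4194303=47063200806 · T[24,4]:4*2916342574750+15686335501=11681056634501 · T[24,5]:5*96416888184100+2916342574750=485000783495250 · T[24,6]:6*998969857983405+96416888184100=6090236036084530
[25] T[25,4]:4*11681056634501+47063200806=46771289738810 · T[25,5]:5*485000783495250+11681056634501=2436684974110751 · T[25,6]:6*6090236036084530+485000783495250=37026417000002430
Read S(25,4) = 46771289738810, S(25,5) = 2436684974110751, S(25,6) = 37026417000002430.

46771289738810, 2436684974110751, 37026417000002430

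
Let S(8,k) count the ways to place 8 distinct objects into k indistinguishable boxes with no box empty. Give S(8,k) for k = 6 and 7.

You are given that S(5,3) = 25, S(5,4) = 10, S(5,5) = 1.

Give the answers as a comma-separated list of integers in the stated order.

[6] T[6,4]:4*10+25=65 · T[6,5]:5*1+10=15 · T[6,6]:6*0+1=1
[7] T[7,5]:5*15+65=140 · T[7,6]:6*1+15=21 · T[7,7]:7*0+1=1
[8] T[8,6]:6*21+140=266 · T[8,7]:7*1+21=28
Read S(8,6) = 266, S(8,7) = 28.

266, 28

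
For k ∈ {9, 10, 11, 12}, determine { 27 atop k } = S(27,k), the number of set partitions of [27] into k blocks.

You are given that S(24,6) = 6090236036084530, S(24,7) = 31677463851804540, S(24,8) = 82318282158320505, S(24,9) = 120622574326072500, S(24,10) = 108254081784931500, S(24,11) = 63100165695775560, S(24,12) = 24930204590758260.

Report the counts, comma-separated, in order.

106563273280541795575, 143197070509423605675, 123519417123830092365, 71823166587281982600

r25: T_25,7=7×31677463851804540+6090236036084530=227832482998716310; T_25,8=8×82318282158320505+31677463851804540=690223721118368580; T_25,9=9×120622574326072500+82318282158320505=1167921451092973005; T_25,10=10×108254081784931500+120622574326072500=1203163392175387500; T_25,11=11×63100165695775560+108254081784931500=802355904438462660; T_25,12=12×24930204590758260+63100165695775560=362262620784874680
r26: T_26,8=8×690223721118368580+227832482998716310=5749622251945664950; T_26,9=9×1167921451092973005+690223721118368580=11201516780955125625; T_26,10=10×1203163392175387500+1167921451092973005=13199555372846848005; T_26,11=11×802355904438462660+1203163392175387500=10029078340998476760; T_26,12=12×362262620784874680+802355904438462660=5149507353856958820
r27: T_27,9=9×11201516780955125625+5749622251945664950=106563273280541795575; T_27,10=10×13199555372846848005+11201516780955125625=143197070509423605675; T_27,11=11×10029078340998476760+13199555372846848005=123519417123830092365; T_27,12=12×5149507353856958820+10029078340998476760=71823166587281982600
Read S(27,9) = 106563273280541795575, S(27,10) = 143197070509423605675, S(27,11) = 123519417123830092365, S(27,12) = 71823166587281982600.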